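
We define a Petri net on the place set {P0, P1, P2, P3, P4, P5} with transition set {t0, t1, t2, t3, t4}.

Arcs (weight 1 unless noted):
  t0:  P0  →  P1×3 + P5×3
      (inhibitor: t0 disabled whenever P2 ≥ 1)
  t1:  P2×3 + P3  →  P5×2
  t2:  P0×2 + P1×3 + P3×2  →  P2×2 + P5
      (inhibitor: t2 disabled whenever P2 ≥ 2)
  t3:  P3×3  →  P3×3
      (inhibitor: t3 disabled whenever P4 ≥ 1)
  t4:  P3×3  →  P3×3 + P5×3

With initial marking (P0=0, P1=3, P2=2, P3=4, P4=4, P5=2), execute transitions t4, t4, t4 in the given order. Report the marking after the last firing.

step 1: fire t4:  (P0=0, P1=3, P2=2, P3=4, P4=4, P5=2) → (P0=0, P1=3, P2=2, P3=4, P4=4, P5=5)
step 2: fire t4:  (P0=0, P1=3, P2=2, P3=4, P4=4, P5=5) → (P0=0, P1=3, P2=2, P3=4, P4=4, P5=8)
step 3: fire t4:  (P0=0, P1=3, P2=2, P3=4, P4=4, P5=8) → (P0=0, P1=3, P2=2, P3=4, P4=4, P5=11)

(P0=0, P1=3, P2=2, P3=4, P4=4, P5=11)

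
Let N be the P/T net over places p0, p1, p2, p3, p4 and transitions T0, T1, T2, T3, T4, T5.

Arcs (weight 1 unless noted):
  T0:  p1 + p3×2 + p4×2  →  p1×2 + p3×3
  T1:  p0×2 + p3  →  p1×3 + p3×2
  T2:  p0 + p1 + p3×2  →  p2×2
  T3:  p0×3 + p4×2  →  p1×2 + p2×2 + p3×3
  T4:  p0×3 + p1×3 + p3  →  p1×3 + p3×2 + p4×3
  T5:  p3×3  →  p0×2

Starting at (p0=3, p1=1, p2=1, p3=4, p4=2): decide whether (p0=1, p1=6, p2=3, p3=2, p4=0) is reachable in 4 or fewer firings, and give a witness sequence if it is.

NO — not reachable within 4 firings

depth 0: 1 marking
depth 1: 6 markings reached so far
depth 2: 12 markings reached so far
depth 3: 22 markings reached so far
depth 4: 32 markings reached so far
target is not among the 32 markings reachable within 4 steps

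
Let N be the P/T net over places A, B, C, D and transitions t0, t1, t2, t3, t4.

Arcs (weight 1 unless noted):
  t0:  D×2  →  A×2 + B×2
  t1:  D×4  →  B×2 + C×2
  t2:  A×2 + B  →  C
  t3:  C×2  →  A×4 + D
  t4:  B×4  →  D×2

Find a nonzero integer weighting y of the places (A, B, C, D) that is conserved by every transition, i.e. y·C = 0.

y = (A:1, B:1, C:3, D:2)

Incidence matrix C (rows=places, cols=transitions):
       t0   t1   t2   t3   t4
    A   2    0   -2    4    0
    B   2    2   -1    0   -4
    C   0    2    1   -2    0
    D  -2   -4    0    1    2

Candidate y = [1, 1, 3, 2]; check y·C column-wise:
  col t0: 1·2 + 1·2 + 3·0 + 2·-2 = 0
  col t1: 1·0 + 1·2 + 3·2 + 2·-4 = 0
  col t2: 1·-2 + 1·-1 + 3·1 + 2·0 = 0
  col t3: 1·4 + 1·0 + 3·-2 + 2·1 = 0
  col t4: 1·0 + 1·-4 + 3·0 + 2·2 = 0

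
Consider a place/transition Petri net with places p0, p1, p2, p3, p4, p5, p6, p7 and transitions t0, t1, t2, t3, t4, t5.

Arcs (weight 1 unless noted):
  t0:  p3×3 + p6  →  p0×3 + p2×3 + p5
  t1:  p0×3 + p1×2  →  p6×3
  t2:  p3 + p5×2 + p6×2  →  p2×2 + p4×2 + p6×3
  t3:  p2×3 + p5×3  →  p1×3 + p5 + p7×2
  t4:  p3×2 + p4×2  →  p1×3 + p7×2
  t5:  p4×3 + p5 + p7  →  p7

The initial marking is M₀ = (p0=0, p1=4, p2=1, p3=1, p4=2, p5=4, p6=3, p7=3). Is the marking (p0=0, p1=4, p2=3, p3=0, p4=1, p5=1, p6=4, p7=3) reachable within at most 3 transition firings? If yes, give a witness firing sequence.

step 1: fire t2:  (p0=0, p1=4, p2=1, p3=1, p4=2, p5=4, p6=3, p7=3) → (p0=0, p1=4, p2=3, p3=0, p4=4, p5=2, p6=4, p7=3)
step 2: fire t5:  (p0=0, p1=4, p2=3, p3=0, p4=4, p5=2, p6=4, p7=3) → (p0=0, p1=4, p2=3, p3=0, p4=1, p5=1, p6=4, p7=3)

YES — reachable via ⟨t2, t5⟩ (2 firings)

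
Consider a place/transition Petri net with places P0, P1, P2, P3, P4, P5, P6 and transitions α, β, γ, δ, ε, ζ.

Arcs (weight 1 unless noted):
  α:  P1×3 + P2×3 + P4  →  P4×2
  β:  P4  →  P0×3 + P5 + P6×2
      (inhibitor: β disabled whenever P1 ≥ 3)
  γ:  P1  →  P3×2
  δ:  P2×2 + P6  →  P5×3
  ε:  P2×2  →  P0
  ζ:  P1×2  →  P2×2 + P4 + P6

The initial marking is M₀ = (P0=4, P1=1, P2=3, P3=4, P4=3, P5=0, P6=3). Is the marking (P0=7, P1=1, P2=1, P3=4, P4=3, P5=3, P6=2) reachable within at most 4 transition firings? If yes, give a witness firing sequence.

NO — not reachable within 4 firings

depth 0: 1 marking
depth 1: 5 markings reached so far
depth 2: 11 markings reached so far
depth 3: 17 markings reached so far
depth 4: 22 markings reached so far
target is not among the 22 markings reachable within 4 steps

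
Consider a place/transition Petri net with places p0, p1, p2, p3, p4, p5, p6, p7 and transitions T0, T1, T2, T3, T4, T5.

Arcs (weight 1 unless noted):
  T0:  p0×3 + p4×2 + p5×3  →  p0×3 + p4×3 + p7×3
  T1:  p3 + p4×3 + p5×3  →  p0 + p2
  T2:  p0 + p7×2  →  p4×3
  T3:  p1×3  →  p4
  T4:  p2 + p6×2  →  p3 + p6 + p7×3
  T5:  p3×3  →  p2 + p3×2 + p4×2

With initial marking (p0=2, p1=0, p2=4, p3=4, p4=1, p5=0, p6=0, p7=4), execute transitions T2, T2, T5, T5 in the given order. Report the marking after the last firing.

step 1: fire T2:  (p0=2, p1=0, p2=4, p3=4, p4=1, p5=0, p6=0, p7=4) → (p0=1, p1=0, p2=4, p3=4, p4=4, p5=0, p6=0, p7=2)
step 2: fire T2:  (p0=1, p1=0, p2=4, p3=4, p4=4, p5=0, p6=0, p7=2) → (p0=0, p1=0, p2=4, p3=4, p4=7, p5=0, p6=0, p7=0)
step 3: fire T5:  (p0=0, p1=0, p2=4, p3=4, p4=7, p5=0, p6=0, p7=0) → (p0=0, p1=0, p2=5, p3=3, p4=9, p5=0, p6=0, p7=0)
step 4: fire T5:  (p0=0, p1=0, p2=5, p3=3, p4=9, p5=0, p6=0, p7=0) → (p0=0, p1=0, p2=6, p3=2, p4=11, p5=0, p6=0, p7=0)

(p0=0, p1=0, p2=6, p3=2, p4=11, p5=0, p6=0, p7=0)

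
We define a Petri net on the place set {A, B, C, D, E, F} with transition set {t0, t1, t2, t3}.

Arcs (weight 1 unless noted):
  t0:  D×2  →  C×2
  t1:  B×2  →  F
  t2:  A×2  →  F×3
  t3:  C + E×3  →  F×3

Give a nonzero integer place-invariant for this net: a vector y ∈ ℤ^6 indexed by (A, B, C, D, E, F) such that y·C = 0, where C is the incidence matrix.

y = (A:0, B:0, C:3, D:3, E:-1, F:0)

Incidence matrix C (rows=places, cols=transitions):
       t0   t1   t2   t3
    A   0    0   -2    0
    B   0   -2    0    0
    C   2    0    0   -1
    D  -2    0    0    0
    E   0    0    0   -3
    F   0    1    3    3

Candidate y = [0, 0, 3, 3, -1, 0]; check y·C column-wise:
  col t0: 3·2 + 3·-2 + -1·0 = 0
  col t1: 0·-2 + 3·0 + 3·0 + -1·0 + 0·1 = 0
  col t2: 0·-2 + 3·0 + 3·0 + -1·0 + 0·3 = 0
  col t3: 3·-1 + 3·0 + -1·-3 + 0·3 = 0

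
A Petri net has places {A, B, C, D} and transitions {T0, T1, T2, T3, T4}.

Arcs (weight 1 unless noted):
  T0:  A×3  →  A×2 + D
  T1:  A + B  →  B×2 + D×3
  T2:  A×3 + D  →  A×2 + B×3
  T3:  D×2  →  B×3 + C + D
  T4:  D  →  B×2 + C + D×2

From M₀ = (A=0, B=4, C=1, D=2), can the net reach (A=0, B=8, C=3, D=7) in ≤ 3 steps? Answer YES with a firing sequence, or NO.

depth 0: 1 marking
depth 1: 3 markings reached so far
depth 2: 5 markings reached so far
depth 3: 8 markings reached so far
target is not among the 8 markings reachable within 3 steps

NO — not reachable within 3 firings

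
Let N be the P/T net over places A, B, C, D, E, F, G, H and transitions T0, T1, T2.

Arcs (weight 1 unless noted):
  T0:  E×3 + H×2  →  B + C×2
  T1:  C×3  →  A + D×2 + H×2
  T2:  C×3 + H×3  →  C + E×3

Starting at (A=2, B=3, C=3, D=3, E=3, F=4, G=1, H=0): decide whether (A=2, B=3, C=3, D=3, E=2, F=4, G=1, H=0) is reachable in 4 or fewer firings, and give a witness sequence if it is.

NO — not reachable within 4 firings

depth 0: 1 marking
depth 1: 2 markings reached so far
depth 2: 3 markings reached so far
depth 3: 3 markings reached so far
(frontier empty at depth 3; search complete)
target is not among the 3 markings reachable within 4 steps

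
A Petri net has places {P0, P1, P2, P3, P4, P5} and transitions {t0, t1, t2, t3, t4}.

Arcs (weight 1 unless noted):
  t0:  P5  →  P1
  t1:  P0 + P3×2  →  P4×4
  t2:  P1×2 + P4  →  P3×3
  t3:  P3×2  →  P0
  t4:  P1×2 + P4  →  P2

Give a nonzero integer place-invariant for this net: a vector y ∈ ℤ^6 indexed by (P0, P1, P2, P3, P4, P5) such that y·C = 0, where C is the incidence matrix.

Incidence matrix C (rows=places, cols=transitions):
       t0   t1   t2   t3   t4
   P0   0   -1    0    1    0
   P1   1    0   -2    0   -2
   P2   0    0    0    0    1
   P3   0   -2    3   -2    0
   P4   0    4   -1    0   -1
   P5  -1    0    0    0    0

Candidate y = [2, 1, 3, 1, 1, 1]; check y·C column-wise:
  col t0: 2·0 + 1·1 + 3·0 + 1·0 + 1·0 + 1·-1 = 0
  col t1: 2·-1 + 1·0 + 3·0 + 1·-2 + 1·4 + 1·0 = 0
  col t2: 2·0 + 1·-2 + 3·0 + 1·3 + 1·-1 + 1·0 = 0
  col t3: 2·1 + 1·0 + 3·0 + 1·-2 + 1·0 + 1·0 = 0
  col t4: 2·0 + 1·-2 + 3·1 + 1·0 + 1·-1 + 1·0 = 0

y = (P0:2, P1:1, P2:3, P3:1, P4:1, P5:1)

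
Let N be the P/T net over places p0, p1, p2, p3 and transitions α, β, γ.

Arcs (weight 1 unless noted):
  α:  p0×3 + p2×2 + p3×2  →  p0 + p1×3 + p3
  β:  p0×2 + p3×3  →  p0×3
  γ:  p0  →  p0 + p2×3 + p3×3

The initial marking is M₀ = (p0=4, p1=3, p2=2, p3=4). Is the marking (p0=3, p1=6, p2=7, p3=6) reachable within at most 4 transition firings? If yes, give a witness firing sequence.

NO — not reachable within 4 firings

depth 0: 1 marking
depth 1: 4 markings reached so far
depth 2: 8 markings reached so far
depth 3: 13 markings reached so far
depth 4: 20 markings reached so far
target is not among the 20 markings reachable within 4 steps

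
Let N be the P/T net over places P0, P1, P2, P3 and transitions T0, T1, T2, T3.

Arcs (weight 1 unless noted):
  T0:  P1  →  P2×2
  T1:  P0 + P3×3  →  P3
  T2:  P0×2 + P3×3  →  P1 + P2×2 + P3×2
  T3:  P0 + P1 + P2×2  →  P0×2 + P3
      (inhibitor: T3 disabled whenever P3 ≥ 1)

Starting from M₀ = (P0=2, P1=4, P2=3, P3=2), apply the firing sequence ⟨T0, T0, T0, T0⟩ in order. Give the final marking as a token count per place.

step 1: fire T0:  (P0=2, P1=4, P2=3, P3=2) → (P0=2, P1=3, P2=5, P3=2)
step 2: fire T0:  (P0=2, P1=3, P2=5, P3=2) → (P0=2, P1=2, P2=7, P3=2)
step 3: fire T0:  (P0=2, P1=2, P2=7, P3=2) → (P0=2, P1=1, P2=9, P3=2)
step 4: fire T0:  (P0=2, P1=1, P2=9, P3=2) → (P0=2, P1=0, P2=11, P3=2)

(P0=2, P1=0, P2=11, P3=2)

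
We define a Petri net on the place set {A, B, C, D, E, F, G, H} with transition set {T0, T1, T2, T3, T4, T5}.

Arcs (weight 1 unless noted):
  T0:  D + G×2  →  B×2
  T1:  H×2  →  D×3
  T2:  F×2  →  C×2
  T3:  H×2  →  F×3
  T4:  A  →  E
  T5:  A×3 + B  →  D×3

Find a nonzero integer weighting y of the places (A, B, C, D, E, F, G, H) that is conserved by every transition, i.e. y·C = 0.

Incidence matrix C (rows=places, cols=transitions):
       T0   T1   T2   T3   T4   T5
    A   0    0    0    0   -1   -3
    B   2    0    0    0    0   -1
    C   0    0    2    0    0    0
    D  -1    3    0    0    0    3
    E   0    0    0    0    1    0
    F   0    0   -2    3    0    0
    G  -2    0    0    0    0    0
    H   0   -2    0   -2    0    0

Candidate y = [1, -3, 0, 0, 1, 0, -3, 0]; check y·C column-wise:
  col T0: 1·0 + -3·2 + 0·-1 + 1·0 + -3·-2 = 0
  col T1: 1·0 + -3·0 + 0·3 + 1·0 + -3·0 + 0·-2 = 0
  col T2: 1·0 + -3·0 + 0·2 + 1·0 + 0·-2 + -3·0 = 0
  col T3: 1·0 + -3·0 + 1·0 + 0·3 + -3·0 + 0·-2 = 0
  col T4: 1·-1 + -3·0 + 1·1 + -3·0 = 0
  col T5: 1·-3 + -3·-1 + 0·3 + 1·0 + -3·0 = 0

y = (A:1, B:-3, C:0, D:0, E:1, F:0, G:-3, H:0)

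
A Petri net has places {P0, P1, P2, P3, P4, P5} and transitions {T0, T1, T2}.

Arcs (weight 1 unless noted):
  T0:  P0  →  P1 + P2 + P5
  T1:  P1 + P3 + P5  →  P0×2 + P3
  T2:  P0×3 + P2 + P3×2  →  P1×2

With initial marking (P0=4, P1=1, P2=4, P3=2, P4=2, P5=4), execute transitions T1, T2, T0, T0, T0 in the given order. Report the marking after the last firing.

step 1: fire T1:  (P0=4, P1=1, P2=4, P3=2, P4=2, P5=4) → (P0=6, P1=0, P2=4, P3=2, P4=2, P5=3)
step 2: fire T2:  (P0=6, P1=0, P2=4, P3=2, P4=2, P5=3) → (P0=3, P1=2, P2=3, P3=0, P4=2, P5=3)
step 3: fire T0:  (P0=3, P1=2, P2=3, P3=0, P4=2, P5=3) → (P0=2, P1=3, P2=4, P3=0, P4=2, P5=4)
step 4: fire T0:  (P0=2, P1=3, P2=4, P3=0, P4=2, P5=4) → (P0=1, P1=4, P2=5, P3=0, P4=2, P5=5)
step 5: fire T0:  (P0=1, P1=4, P2=5, P3=0, P4=2, P5=5) → (P0=0, P1=5, P2=6, P3=0, P4=2, P5=6)

(P0=0, P1=5, P2=6, P3=0, P4=2, P5=6)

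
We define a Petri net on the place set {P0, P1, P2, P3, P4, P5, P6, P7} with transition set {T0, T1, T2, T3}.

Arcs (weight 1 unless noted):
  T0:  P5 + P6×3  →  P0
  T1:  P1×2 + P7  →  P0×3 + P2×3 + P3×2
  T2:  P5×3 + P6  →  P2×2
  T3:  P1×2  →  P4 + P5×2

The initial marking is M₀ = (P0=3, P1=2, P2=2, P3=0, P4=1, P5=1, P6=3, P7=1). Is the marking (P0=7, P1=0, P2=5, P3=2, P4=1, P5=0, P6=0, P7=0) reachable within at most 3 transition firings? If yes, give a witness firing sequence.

step 1: fire T0:  (P0=3, P1=2, P2=2, P3=0, P4=1, P5=1, P6=3, P7=1) → (P0=4, P1=2, P2=2, P3=0, P4=1, P5=0, P6=0, P7=1)
step 2: fire T1:  (P0=4, P1=2, P2=2, P3=0, P4=1, P5=0, P6=0, P7=1) → (P0=7, P1=0, P2=5, P3=2, P4=1, P5=0, P6=0, P7=0)

YES — reachable via ⟨T0, T1⟩ (2 firings)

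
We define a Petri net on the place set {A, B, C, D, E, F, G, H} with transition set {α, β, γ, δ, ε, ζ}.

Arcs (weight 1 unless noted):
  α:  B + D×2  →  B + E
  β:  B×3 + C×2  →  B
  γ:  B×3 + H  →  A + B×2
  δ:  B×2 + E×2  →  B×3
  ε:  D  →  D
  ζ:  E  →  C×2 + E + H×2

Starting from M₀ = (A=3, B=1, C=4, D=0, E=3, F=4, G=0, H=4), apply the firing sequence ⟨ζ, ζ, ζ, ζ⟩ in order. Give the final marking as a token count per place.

step 1: fire ζ:  (A=3, B=1, C=4, D=0, E=3, F=4, G=0, H=4) → (A=3, B=1, C=6, D=0, E=3, F=4, G=0, H=6)
step 2: fire ζ:  (A=3, B=1, C=6, D=0, E=3, F=4, G=0, H=6) → (A=3, B=1, C=8, D=0, E=3, F=4, G=0, H=8)
step 3: fire ζ:  (A=3, B=1, C=8, D=0, E=3, F=4, G=0, H=8) → (A=3, B=1, C=10, D=0, E=3, F=4, G=0, H=10)
step 4: fire ζ:  (A=3, B=1, C=10, D=0, E=3, F=4, G=0, H=10) → (A=3, B=1, C=12, D=0, E=3, F=4, G=0, H=12)

(A=3, B=1, C=12, D=0, E=3, F=4, G=0, H=12)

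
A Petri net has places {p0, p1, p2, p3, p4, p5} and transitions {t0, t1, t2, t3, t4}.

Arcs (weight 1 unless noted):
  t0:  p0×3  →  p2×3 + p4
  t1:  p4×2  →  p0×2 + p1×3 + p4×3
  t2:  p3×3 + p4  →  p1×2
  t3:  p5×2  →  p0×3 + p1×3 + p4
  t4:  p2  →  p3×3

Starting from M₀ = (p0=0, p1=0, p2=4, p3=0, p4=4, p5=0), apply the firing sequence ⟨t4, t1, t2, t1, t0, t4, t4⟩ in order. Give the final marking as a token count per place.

step 1: fire t4:  (p0=0, p1=0, p2=4, p3=0, p4=4, p5=0) → (p0=0, p1=0, p2=3, p3=3, p4=4, p5=0)
step 2: fire t1:  (p0=0, p1=0, p2=3, p3=3, p4=4, p5=0) → (p0=2, p1=3, p2=3, p3=3, p4=5, p5=0)
step 3: fire t2:  (p0=2, p1=3, p2=3, p3=3, p4=5, p5=0) → (p0=2, p1=5, p2=3, p3=0, p4=4, p5=0)
step 4: fire t1:  (p0=2, p1=5, p2=3, p3=0, p4=4, p5=0) → (p0=4, p1=8, p2=3, p3=0, p4=5, p5=0)
step 5: fire t0:  (p0=4, p1=8, p2=3, p3=0, p4=5, p5=0) → (p0=1, p1=8, p2=6, p3=0, p4=6, p5=0)
step 6: fire t4:  (p0=1, p1=8, p2=6, p3=0, p4=6, p5=0) → (p0=1, p1=8, p2=5, p3=3, p4=6, p5=0)
step 7: fire t4:  (p0=1, p1=8, p2=5, p3=3, p4=6, p5=0) → (p0=1, p1=8, p2=4, p3=6, p4=6, p5=0)

(p0=1, p1=8, p2=4, p3=6, p4=6, p5=0)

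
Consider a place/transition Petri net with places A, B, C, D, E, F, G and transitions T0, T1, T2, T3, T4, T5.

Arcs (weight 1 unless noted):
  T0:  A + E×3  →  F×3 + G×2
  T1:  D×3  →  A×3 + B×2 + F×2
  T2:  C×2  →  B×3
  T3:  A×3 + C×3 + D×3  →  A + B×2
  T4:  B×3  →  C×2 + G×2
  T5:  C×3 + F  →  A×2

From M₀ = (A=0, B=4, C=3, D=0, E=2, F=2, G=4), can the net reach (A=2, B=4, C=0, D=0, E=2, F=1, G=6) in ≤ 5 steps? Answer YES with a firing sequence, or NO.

YES — reachable via ⟨T2, T4, T5⟩ (3 firings)

step 1: fire T2:  (A=0, B=4, C=3, D=0, E=2, F=2, G=4) → (A=0, B=7, C=1, D=0, E=2, F=2, G=4)
step 2: fire T4:  (A=0, B=7, C=1, D=0, E=2, F=2, G=4) → (A=0, B=4, C=3, D=0, E=2, F=2, G=6)
step 3: fire T5:  (A=0, B=4, C=3, D=0, E=2, F=2, G=6) → (A=2, B=4, C=0, D=0, E=2, F=1, G=6)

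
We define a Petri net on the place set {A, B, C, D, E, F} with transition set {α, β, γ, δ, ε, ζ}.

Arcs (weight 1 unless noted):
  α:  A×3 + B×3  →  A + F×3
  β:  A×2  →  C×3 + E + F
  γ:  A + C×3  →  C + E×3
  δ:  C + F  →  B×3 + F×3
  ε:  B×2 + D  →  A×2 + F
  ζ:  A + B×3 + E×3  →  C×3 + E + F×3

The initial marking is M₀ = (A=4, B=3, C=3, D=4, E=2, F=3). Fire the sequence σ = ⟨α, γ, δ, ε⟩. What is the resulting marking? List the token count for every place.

(A=3, B=1, C=0, D=3, E=5, F=9)

step 1: fire α:  (A=4, B=3, C=3, D=4, E=2, F=3) → (A=2, B=0, C=3, D=4, E=2, F=6)
step 2: fire γ:  (A=2, B=0, C=3, D=4, E=2, F=6) → (A=1, B=0, C=1, D=4, E=5, F=6)
step 3: fire δ:  (A=1, B=0, C=1, D=4, E=5, F=6) → (A=1, B=3, C=0, D=4, E=5, F=8)
step 4: fire ε:  (A=1, B=3, C=0, D=4, E=5, F=8) → (A=3, B=1, C=0, D=3, E=5, F=9)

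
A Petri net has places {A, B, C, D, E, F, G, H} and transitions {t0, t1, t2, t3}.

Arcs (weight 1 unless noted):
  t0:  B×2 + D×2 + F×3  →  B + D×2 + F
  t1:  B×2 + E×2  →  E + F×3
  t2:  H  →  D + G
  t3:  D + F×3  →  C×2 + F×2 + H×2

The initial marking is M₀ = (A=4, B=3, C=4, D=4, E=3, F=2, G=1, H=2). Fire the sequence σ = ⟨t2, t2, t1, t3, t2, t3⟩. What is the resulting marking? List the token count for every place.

(A=4, B=1, C=8, D=5, E=2, F=3, G=4, H=3)

step 1: fire t2:  (A=4, B=3, C=4, D=4, E=3, F=2, G=1, H=2) → (A=4, B=3, C=4, D=5, E=3, F=2, G=2, H=1)
step 2: fire t2:  (A=4, B=3, C=4, D=5, E=3, F=2, G=2, H=1) → (A=4, B=3, C=4, D=6, E=3, F=2, G=3, H=0)
step 3: fire t1:  (A=4, B=3, C=4, D=6, E=3, F=2, G=3, H=0) → (A=4, B=1, C=4, D=6, E=2, F=5, G=3, H=0)
step 4: fire t3:  (A=4, B=1, C=4, D=6, E=2, F=5, G=3, H=0) → (A=4, B=1, C=6, D=5, E=2, F=4, G=3, H=2)
step 5: fire t2:  (A=4, B=1, C=6, D=5, E=2, F=4, G=3, H=2) → (A=4, B=1, C=6, D=6, E=2, F=4, G=4, H=1)
step 6: fire t3:  (A=4, B=1, C=6, D=6, E=2, F=4, G=4, H=1) → (A=4, B=1, C=8, D=5, E=2, F=3, G=4, H=3)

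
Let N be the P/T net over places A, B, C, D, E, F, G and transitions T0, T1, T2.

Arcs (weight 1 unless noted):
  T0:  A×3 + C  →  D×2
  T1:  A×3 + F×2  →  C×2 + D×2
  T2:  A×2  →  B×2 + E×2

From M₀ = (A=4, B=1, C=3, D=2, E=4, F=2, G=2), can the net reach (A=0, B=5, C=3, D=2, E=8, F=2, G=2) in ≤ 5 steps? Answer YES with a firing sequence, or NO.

step 1: fire T2:  (A=4, B=1, C=3, D=2, E=4, F=2, G=2) → (A=2, B=3, C=3, D=2, E=6, F=2, G=2)
step 2: fire T2:  (A=2, B=3, C=3, D=2, E=6, F=2, G=2) → (A=0, B=5, C=3, D=2, E=8, F=2, G=2)

YES — reachable via ⟨T2, T2⟩ (2 firings)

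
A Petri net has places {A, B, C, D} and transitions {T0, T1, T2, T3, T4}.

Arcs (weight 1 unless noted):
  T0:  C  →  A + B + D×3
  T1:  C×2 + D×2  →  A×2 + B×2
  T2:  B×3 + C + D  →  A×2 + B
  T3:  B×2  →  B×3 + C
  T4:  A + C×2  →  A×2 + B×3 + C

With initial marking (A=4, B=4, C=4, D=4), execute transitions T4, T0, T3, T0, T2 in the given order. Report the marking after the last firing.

(A=9, B=8, C=1, D=9)

step 1: fire T4:  (A=4, B=4, C=4, D=4) → (A=5, B=7, C=3, D=4)
step 2: fire T0:  (A=5, B=7, C=3, D=4) → (A=6, B=8, C=2, D=7)
step 3: fire T3:  (A=6, B=8, C=2, D=7) → (A=6, B=9, C=3, D=7)
step 4: fire T0:  (A=6, B=9, C=3, D=7) → (A=7, B=10, C=2, D=10)
step 5: fire T2:  (A=7, B=10, C=2, D=10) → (A=9, B=8, C=1, D=9)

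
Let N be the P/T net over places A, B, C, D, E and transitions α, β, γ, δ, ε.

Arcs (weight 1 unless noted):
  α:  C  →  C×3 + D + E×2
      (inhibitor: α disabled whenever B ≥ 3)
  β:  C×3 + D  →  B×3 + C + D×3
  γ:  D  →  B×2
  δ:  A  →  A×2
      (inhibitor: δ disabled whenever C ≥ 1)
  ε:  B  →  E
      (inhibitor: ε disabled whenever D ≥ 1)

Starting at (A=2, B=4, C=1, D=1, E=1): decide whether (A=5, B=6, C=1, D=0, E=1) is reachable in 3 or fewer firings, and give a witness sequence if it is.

depth 0: 1 marking
depth 1: 2 markings reached so far
depth 2: 3 markings reached so far
depth 3: 4 markings reached so far
target is not among the 4 markings reachable within 3 steps

NO — not reachable within 3 firings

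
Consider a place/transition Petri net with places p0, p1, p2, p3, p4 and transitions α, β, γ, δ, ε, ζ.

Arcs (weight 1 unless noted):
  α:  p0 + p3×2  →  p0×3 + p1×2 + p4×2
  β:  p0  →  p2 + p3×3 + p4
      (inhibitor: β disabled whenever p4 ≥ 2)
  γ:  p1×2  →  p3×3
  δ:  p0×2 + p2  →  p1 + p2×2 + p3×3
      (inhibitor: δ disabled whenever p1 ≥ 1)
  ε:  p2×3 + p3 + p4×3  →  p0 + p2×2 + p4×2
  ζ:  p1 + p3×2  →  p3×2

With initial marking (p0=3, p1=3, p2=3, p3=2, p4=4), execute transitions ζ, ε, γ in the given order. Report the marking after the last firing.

(p0=4, p1=0, p2=2, p3=4, p4=3)

step 1: fire ζ:  (p0=3, p1=3, p2=3, p3=2, p4=4) → (p0=3, p1=2, p2=3, p3=2, p4=4)
step 2: fire ε:  (p0=3, p1=2, p2=3, p3=2, p4=4) → (p0=4, p1=2, p2=2, p3=1, p4=3)
step 3: fire γ:  (p0=4, p1=2, p2=2, p3=1, p4=3) → (p0=4, p1=0, p2=2, p3=4, p4=3)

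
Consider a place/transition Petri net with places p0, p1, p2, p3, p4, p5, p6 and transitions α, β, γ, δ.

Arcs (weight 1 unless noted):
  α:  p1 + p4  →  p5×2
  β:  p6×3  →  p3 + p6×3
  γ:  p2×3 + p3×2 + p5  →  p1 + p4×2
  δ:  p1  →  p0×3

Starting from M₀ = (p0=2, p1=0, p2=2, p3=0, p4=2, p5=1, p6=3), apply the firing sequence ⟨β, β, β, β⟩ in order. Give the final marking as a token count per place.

step 1: fire β:  (p0=2, p1=0, p2=2, p3=0, p4=2, p5=1, p6=3) → (p0=2, p1=0, p2=2, p3=1, p4=2, p5=1, p6=3)
step 2: fire β:  (p0=2, p1=0, p2=2, p3=1, p4=2, p5=1, p6=3) → (p0=2, p1=0, p2=2, p3=2, p4=2, p5=1, p6=3)
step 3: fire β:  (p0=2, p1=0, p2=2, p3=2, p4=2, p5=1, p6=3) → (p0=2, p1=0, p2=2, p3=3, p4=2, p5=1, p6=3)
step 4: fire β:  (p0=2, p1=0, p2=2, p3=3, p4=2, p5=1, p6=3) → (p0=2, p1=0, p2=2, p3=4, p4=2, p5=1, p6=3)

(p0=2, p1=0, p2=2, p3=4, p4=2, p5=1, p6=3)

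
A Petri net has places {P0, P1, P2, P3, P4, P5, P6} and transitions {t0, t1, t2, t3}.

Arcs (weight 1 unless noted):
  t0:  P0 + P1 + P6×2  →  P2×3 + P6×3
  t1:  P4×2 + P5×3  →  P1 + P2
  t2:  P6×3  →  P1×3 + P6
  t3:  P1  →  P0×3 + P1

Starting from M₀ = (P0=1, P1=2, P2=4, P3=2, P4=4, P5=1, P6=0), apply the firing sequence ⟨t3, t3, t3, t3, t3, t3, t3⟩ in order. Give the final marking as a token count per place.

step 1: fire t3:  (P0=1, P1=2, P2=4, P3=2, P4=4, P5=1, P6=0) → (P0=4, P1=2, P2=4, P3=2, P4=4, P5=1, P6=0)
step 2: fire t3:  (P0=4, P1=2, P2=4, P3=2, P4=4, P5=1, P6=0) → (P0=7, P1=2, P2=4, P3=2, P4=4, P5=1, P6=0)
step 3: fire t3:  (P0=7, P1=2, P2=4, P3=2, P4=4, P5=1, P6=0) → (P0=10, P1=2, P2=4, P3=2, P4=4, P5=1, P6=0)
step 4: fire t3:  (P0=10, P1=2, P2=4, P3=2, P4=4, P5=1, P6=0) → (P0=13, P1=2, P2=4, P3=2, P4=4, P5=1, P6=0)
step 5: fire t3:  (P0=13, P1=2, P2=4, P3=2, P4=4, P5=1, P6=0) → (P0=16, P1=2, P2=4, P3=2, P4=4, P5=1, P6=0)
step 6: fire t3:  (P0=16, P1=2, P2=4, P3=2, P4=4, P5=1, P6=0) → (P0=19, P1=2, P2=4, P3=2, P4=4, P5=1, P6=0)
step 7: fire t3:  (P0=19, P1=2, P2=4, P3=2, P4=4, P5=1, P6=0) → (P0=22, P1=2, P2=4, P3=2, P4=4, P5=1, P6=0)

(P0=22, P1=2, P2=4, P3=2, P4=4, P5=1, P6=0)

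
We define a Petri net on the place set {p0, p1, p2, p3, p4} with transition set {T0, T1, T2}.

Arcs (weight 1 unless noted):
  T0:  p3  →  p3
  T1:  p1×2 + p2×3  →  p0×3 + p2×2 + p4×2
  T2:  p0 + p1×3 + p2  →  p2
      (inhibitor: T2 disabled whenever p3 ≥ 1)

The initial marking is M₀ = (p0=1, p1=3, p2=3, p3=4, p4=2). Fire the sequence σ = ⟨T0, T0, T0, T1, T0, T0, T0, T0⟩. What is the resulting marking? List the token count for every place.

(p0=4, p1=1, p2=2, p3=4, p4=4)

step 1: fire T0:  (p0=1, p1=3, p2=3, p3=4, p4=2) → (p0=1, p1=3, p2=3, p3=4, p4=2)
step 2: fire T0:  (p0=1, p1=3, p2=3, p3=4, p4=2) → (p0=1, p1=3, p2=3, p3=4, p4=2)
step 3: fire T0:  (p0=1, p1=3, p2=3, p3=4, p4=2) → (p0=1, p1=3, p2=3, p3=4, p4=2)
step 4: fire T1:  (p0=1, p1=3, p2=3, p3=4, p4=2) → (p0=4, p1=1, p2=2, p3=4, p4=4)
step 5: fire T0:  (p0=4, p1=1, p2=2, p3=4, p4=4) → (p0=4, p1=1, p2=2, p3=4, p4=4)
step 6: fire T0:  (p0=4, p1=1, p2=2, p3=4, p4=4) → (p0=4, p1=1, p2=2, p3=4, p4=4)
step 7: fire T0:  (p0=4, p1=1, p2=2, p3=4, p4=4) → (p0=4, p1=1, p2=2, p3=4, p4=4)
step 8: fire T0:  (p0=4, p1=1, p2=2, p3=4, p4=4) → (p0=4, p1=1, p2=2, p3=4, p4=4)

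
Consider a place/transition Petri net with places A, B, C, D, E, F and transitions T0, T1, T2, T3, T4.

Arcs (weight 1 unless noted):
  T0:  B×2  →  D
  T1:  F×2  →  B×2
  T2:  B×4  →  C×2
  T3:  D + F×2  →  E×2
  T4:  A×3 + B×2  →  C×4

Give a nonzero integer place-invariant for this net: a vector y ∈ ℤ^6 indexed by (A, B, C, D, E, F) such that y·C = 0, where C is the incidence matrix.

Incidence matrix C (rows=places, cols=transitions):
       T0   T1   T2   T3   T4
    A   0    0    0    0   -3
    B  -2    2   -4    0   -2
    C   0    0    2    0    4
    D   1    0    0   -1    0
    E   0    0    0    2    0
    F   0   -2    0   -2    0

Candidate y = [2, 1, 2, 2, 2, 1]; check y·C column-wise:
  col T0: 2·0 + 1·-2 + 2·0 + 2·1 + 2·0 + 1·0 = 0
  col T1: 2·0 + 1·2 + 2·0 + 2·0 + 2·0 + 1·-2 = 0
  col T2: 2·0 + 1·-4 + 2·2 + 2·0 + 2·0 + 1·0 = 0
  col T3: 2·0 + 1·0 + 2·0 + 2·-1 + 2·2 + 1·-2 = 0
  col T4: 2·-3 + 1·-2 + 2·4 + 2·0 + 2·0 + 1·0 = 0

y = (A:2, B:1, C:2, D:2, E:2, F:1)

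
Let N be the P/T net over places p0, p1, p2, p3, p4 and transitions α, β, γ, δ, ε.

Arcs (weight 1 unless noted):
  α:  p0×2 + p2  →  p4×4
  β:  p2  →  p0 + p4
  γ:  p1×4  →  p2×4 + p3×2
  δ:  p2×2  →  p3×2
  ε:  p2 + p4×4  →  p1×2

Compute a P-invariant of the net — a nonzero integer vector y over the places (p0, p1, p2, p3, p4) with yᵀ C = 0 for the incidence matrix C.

Incidence matrix C (rows=places, cols=transitions):
        α    β    γ    δ    ε
   p0  -2    1    0    0    0
   p1   0    0   -4    0    2
   p2  -1   -1    4   -2   -1
   p3   0    0    2    2    0
   p4   4    1    0    0   -4

Candidate y = [1, 3, 2, 2, 1]; check y·C column-wise:
  col α: 1·-2 + 3·0 + 2·-1 + 2·0 + 1·4 = 0
  col β: 1·1 + 3·0 + 2·-1 + 2·0 + 1·1 = 0
  col γ: 1·0 + 3·-4 + 2·4 + 2·2 + 1·0 = 0
  col δ: 1·0 + 3·0 + 2·-2 + 2·2 + 1·0 = 0
  col ε: 1·0 + 3·2 + 2·-1 + 2·0 + 1·-4 = 0

y = (p0:1, p1:3, p2:2, p3:2, p4:1)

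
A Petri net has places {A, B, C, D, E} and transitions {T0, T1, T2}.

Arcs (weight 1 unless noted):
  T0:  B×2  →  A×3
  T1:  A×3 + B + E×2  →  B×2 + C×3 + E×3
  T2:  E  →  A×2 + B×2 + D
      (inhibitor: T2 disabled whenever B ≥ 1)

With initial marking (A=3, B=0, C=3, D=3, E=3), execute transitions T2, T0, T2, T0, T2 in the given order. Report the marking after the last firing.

step 1: fire T2:  (A=3, B=0, C=3, D=3, E=3) → (A=5, B=2, C=3, D=4, E=2)
step 2: fire T0:  (A=5, B=2, C=3, D=4, E=2) → (A=8, B=0, C=3, D=4, E=2)
step 3: fire T2:  (A=8, B=0, C=3, D=4, E=2) → (A=10, B=2, C=3, D=5, E=1)
step 4: fire T0:  (A=10, B=2, C=3, D=5, E=1) → (A=13, B=0, C=3, D=5, E=1)
step 5: fire T2:  (A=13, B=0, C=3, D=5, E=1) → (A=15, B=2, C=3, D=6, E=0)

(A=15, B=2, C=3, D=6, E=0)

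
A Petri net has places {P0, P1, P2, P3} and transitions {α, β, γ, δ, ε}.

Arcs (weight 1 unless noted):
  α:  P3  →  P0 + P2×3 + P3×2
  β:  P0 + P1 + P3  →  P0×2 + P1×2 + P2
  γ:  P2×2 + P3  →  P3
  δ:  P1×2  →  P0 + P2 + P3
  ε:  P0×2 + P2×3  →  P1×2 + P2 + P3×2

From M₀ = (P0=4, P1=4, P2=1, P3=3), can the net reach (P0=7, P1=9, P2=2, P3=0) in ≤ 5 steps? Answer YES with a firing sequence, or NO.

NO — not reachable within 5 firings

depth 0: 1 marking
depth 1: 4 markings reached so far
depth 2: 14 markings reached so far
depth 3: 37 markings reached so far
depth 4: 76 markings reached so far
depth 5: 143 markings reached so far
target is not among the 143 markings reachable within 5 steps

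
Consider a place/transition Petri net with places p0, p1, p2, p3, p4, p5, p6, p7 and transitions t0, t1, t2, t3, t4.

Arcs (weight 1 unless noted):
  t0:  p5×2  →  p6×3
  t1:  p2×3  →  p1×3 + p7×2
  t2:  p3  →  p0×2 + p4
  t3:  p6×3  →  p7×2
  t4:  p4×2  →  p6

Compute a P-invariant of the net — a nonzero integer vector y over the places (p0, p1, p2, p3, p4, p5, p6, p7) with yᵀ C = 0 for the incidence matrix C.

y = (p0:0, p1:1, p2:1, p3:0, p4:0, p5:0, p6:0, p7:0)

Incidence matrix C (rows=places, cols=transitions):
       t0   t1   t2   t3   t4
   p0   0    0    2    0    0
   p1   0    3    0    0    0
   p2   0   -3    0    0    0
   p3   0    0   -1    0    0
   p4   0    0    1    0   -2
   p5  -2    0    0    0    0
   p6   3    0    0   -3    1
   p7   0    2    0    2    0

Candidate y = [0, 1, 1, 0, 0, 0, 0, 0]; check y·C column-wise:
  col t0: 1·0 + 1·0 + 0·-2 + 0·3 = 0
  col t1: 1·3 + 1·-3 + 0·2 = 0
  col t2: 0·2 + 1·0 + 1·0 + 0·-1 + 0·1 = 0
  col t3: 1·0 + 1·0 + 0·-3 + 0·2 = 0
  col t4: 1·0 + 1·0 + 0·-2 + 0·1 = 0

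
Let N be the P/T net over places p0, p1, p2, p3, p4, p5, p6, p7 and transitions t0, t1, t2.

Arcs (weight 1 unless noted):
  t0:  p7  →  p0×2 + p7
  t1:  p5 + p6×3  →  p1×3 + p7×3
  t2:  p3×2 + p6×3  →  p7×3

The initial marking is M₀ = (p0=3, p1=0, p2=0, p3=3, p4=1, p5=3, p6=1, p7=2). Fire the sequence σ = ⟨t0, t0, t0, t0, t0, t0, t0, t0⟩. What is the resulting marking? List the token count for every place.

step 1: fire t0:  (p0=3, p1=0, p2=0, p3=3, p4=1, p5=3, p6=1, p7=2) → (p0=5, p1=0, p2=0, p3=3, p4=1, p5=3, p6=1, p7=2)
step 2: fire t0:  (p0=5, p1=0, p2=0, p3=3, p4=1, p5=3, p6=1, p7=2) → (p0=7, p1=0, p2=0, p3=3, p4=1, p5=3, p6=1, p7=2)
step 3: fire t0:  (p0=7, p1=0, p2=0, p3=3, p4=1, p5=3, p6=1, p7=2) → (p0=9, p1=0, p2=0, p3=3, p4=1, p5=3, p6=1, p7=2)
step 4: fire t0:  (p0=9, p1=0, p2=0, p3=3, p4=1, p5=3, p6=1, p7=2) → (p0=11, p1=0, p2=0, p3=3, p4=1, p5=3, p6=1, p7=2)
step 5: fire t0:  (p0=11, p1=0, p2=0, p3=3, p4=1, p5=3, p6=1, p7=2) → (p0=13, p1=0, p2=0, p3=3, p4=1, p5=3, p6=1, p7=2)
step 6: fire t0:  (p0=13, p1=0, p2=0, p3=3, p4=1, p5=3, p6=1, p7=2) → (p0=15, p1=0, p2=0, p3=3, p4=1, p5=3, p6=1, p7=2)
step 7: fire t0:  (p0=15, p1=0, p2=0, p3=3, p4=1, p5=3, p6=1, p7=2) → (p0=17, p1=0, p2=0, p3=3, p4=1, p5=3, p6=1, p7=2)
step 8: fire t0:  (p0=17, p1=0, p2=0, p3=3, p4=1, p5=3, p6=1, p7=2) → (p0=19, p1=0, p2=0, p3=3, p4=1, p5=3, p6=1, p7=2)

(p0=19, p1=0, p2=0, p3=3, p4=1, p5=3, p6=1, p7=2)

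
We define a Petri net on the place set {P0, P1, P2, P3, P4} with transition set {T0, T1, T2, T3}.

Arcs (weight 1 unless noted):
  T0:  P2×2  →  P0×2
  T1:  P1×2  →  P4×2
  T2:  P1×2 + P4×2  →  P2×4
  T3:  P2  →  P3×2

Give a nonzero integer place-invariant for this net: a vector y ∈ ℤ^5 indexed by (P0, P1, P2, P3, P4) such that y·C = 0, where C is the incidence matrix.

Incidence matrix C (rows=places, cols=transitions):
       T0   T1   T2   T3
   P0   2    0    0    0
   P1   0   -2   -2    0
   P2  -2    0    4   -1
   P3   0    0    0    2
   P4   0    2   -2    0

Candidate y = [2, 2, 2, 1, 2]; check y·C column-wise:
  col T0: 2·2 + 2·0 + 2·-2 + 1·0 + 2·0 = 0
  col T1: 2·0 + 2·-2 + 2·0 + 1·0 + 2·2 = 0
  col T2: 2·0 + 2·-2 + 2·4 + 1·0 + 2·-2 = 0
  col T3: 2·0 + 2·0 + 2·-1 + 1·2 + 2·0 = 0

y = (P0:2, P1:2, P2:2, P3:1, P4:2)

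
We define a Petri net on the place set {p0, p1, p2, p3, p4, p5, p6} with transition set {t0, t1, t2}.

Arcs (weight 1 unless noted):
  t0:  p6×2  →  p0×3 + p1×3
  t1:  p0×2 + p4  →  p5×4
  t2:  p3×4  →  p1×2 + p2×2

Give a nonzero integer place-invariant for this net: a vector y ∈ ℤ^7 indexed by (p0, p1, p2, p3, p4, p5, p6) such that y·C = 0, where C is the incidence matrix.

y = (p0:0, p1:0, p2:2, p3:1, p4:0, p5:0, p6:0)

Incidence matrix C (rows=places, cols=transitions):
       t0   t1   t2
   p0   3   -2    0
   p1   3    0    2
   p2   0    0    2
   p3   0    0   -4
   p4   0   -1    0
   p5   0    4    0
   p6  -2    0    0

Candidate y = [0, 0, 2, 1, 0, 0, 0]; check y·C column-wise:
  col t0: 0·3 + 0·3 + 2·0 + 1·0 + 0·-2 = 0
  col t1: 0·-2 + 2·0 + 1·0 + 0·-1 + 0·4 = 0
  col t2: 0·2 + 2·2 + 1·-4 = 0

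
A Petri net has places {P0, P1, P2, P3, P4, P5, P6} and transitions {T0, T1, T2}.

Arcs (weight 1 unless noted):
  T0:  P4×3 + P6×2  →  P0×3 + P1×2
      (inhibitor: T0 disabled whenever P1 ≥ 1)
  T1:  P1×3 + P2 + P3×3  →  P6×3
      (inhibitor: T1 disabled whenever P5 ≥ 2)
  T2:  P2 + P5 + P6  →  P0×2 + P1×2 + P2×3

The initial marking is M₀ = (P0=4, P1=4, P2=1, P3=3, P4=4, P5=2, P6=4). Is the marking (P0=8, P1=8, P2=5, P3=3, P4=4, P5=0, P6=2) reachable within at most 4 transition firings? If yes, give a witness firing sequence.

step 1: fire T2:  (P0=4, P1=4, P2=1, P3=3, P4=4, P5=2, P6=4) → (P0=6, P1=6, P2=3, P3=3, P4=4, P5=1, P6=3)
step 2: fire T2:  (P0=6, P1=6, P2=3, P3=3, P4=4, P5=1, P6=3) → (P0=8, P1=8, P2=5, P3=3, P4=4, P5=0, P6=2)

YES — reachable via ⟨T2, T2⟩ (2 firings)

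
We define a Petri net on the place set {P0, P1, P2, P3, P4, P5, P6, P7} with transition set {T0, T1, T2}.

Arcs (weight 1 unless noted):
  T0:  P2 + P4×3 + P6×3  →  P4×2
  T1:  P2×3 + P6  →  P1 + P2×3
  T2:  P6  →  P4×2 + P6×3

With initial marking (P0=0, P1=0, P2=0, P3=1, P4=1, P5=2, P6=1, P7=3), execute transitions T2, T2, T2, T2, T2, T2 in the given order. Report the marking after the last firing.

step 1: fire T2:  (P0=0, P1=0, P2=0, P3=1, P4=1, P5=2, P6=1, P7=3) → (P0=0, P1=0, P2=0, P3=1, P4=3, P5=2, P6=3, P7=3)
step 2: fire T2:  (P0=0, P1=0, P2=0, P3=1, P4=3, P5=2, P6=3, P7=3) → (P0=0, P1=0, P2=0, P3=1, P4=5, P5=2, P6=5, P7=3)
step 3: fire T2:  (P0=0, P1=0, P2=0, P3=1, P4=5, P5=2, P6=5, P7=3) → (P0=0, P1=0, P2=0, P3=1, P4=7, P5=2, P6=7, P7=3)
step 4: fire T2:  (P0=0, P1=0, P2=0, P3=1, P4=7, P5=2, P6=7, P7=3) → (P0=0, P1=0, P2=0, P3=1, P4=9, P5=2, P6=9, P7=3)
step 5: fire T2:  (P0=0, P1=0, P2=0, P3=1, P4=9, P5=2, P6=9, P7=3) → (P0=0, P1=0, P2=0, P3=1, P4=11, P5=2, P6=11, P7=3)
step 6: fire T2:  (P0=0, P1=0, P2=0, P3=1, P4=11, P5=2, P6=11, P7=3) → (P0=0, P1=0, P2=0, P3=1, P4=13, P5=2, P6=13, P7=3)

(P0=0, P1=0, P2=0, P3=1, P4=13, P5=2, P6=13, P7=3)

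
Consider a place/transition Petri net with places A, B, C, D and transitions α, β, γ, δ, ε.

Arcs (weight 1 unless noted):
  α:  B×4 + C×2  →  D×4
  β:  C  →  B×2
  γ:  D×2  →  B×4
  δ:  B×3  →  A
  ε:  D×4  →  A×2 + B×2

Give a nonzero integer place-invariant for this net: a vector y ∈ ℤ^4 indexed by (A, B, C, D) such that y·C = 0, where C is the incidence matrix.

y = (A:3, B:1, C:2, D:2)

Incidence matrix C (rows=places, cols=transitions):
        α    β    γ    δ    ε
    A   0    0    0    1    2
    B  -4    2    4   -3    2
    C  -2   -1    0    0    0
    D   4    0   -2    0   -4

Candidate y = [3, 1, 2, 2]; check y·C column-wise:
  col α: 3·0 + 1·-4 + 2·-2 + 2·4 = 0
  col β: 3·0 + 1·2 + 2·-1 + 2·0 = 0
  col γ: 3·0 + 1·4 + 2·0 + 2·-2 = 0
  col δ: 3·1 + 1·-3 + 2·0 + 2·0 = 0
  col ε: 3·2 + 1·2 + 2·0 + 2·-4 = 0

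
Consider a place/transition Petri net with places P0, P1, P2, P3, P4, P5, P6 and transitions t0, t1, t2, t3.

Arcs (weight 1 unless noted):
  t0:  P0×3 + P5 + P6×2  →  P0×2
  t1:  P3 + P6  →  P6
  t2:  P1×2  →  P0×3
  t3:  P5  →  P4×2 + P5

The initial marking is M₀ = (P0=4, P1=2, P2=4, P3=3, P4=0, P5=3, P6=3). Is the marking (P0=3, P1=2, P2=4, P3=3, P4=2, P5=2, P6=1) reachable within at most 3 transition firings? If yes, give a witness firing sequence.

step 1: fire t0:  (P0=4, P1=2, P2=4, P3=3, P4=0, P5=3, P6=3) → (P0=3, P1=2, P2=4, P3=3, P4=0, P5=2, P6=1)
step 2: fire t3:  (P0=3, P1=2, P2=4, P3=3, P4=0, P5=2, P6=1) → (P0=3, P1=2, P2=4, P3=3, P4=2, P5=2, P6=1)

YES — reachable via ⟨t0, t3⟩ (2 firings)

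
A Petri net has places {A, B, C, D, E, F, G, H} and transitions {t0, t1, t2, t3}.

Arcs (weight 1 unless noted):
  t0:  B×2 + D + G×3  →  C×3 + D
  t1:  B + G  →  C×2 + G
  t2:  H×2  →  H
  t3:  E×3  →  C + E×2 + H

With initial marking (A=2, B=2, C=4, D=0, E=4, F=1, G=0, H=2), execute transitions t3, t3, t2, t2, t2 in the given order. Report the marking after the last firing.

step 1: fire t3:  (A=2, B=2, C=4, D=0, E=4, F=1, G=0, H=2) → (A=2, B=2, C=5, D=0, E=3, F=1, G=0, H=3)
step 2: fire t3:  (A=2, B=2, C=5, D=0, E=3, F=1, G=0, H=3) → (A=2, B=2, C=6, D=0, E=2, F=1, G=0, H=4)
step 3: fire t2:  (A=2, B=2, C=6, D=0, E=2, F=1, G=0, H=4) → (A=2, B=2, C=6, D=0, E=2, F=1, G=0, H=3)
step 4: fire t2:  (A=2, B=2, C=6, D=0, E=2, F=1, G=0, H=3) → (A=2, B=2, C=6, D=0, E=2, F=1, G=0, H=2)
step 5: fire t2:  (A=2, B=2, C=6, D=0, E=2, F=1, G=0, H=2) → (A=2, B=2, C=6, D=0, E=2, F=1, G=0, H=1)

(A=2, B=2, C=6, D=0, E=2, F=1, G=0, H=1)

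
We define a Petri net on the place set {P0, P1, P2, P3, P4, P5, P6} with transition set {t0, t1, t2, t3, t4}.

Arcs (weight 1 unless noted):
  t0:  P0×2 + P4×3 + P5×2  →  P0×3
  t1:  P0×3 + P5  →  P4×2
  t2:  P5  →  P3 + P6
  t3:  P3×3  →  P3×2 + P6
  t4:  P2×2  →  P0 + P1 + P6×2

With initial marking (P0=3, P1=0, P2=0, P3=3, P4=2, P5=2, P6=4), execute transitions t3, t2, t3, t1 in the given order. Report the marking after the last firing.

step 1: fire t3:  (P0=3, P1=0, P2=0, P3=3, P4=2, P5=2, P6=4) → (P0=3, P1=0, P2=0, P3=2, P4=2, P5=2, P6=5)
step 2: fire t2:  (P0=3, P1=0, P2=0, P3=2, P4=2, P5=2, P6=5) → (P0=3, P1=0, P2=0, P3=3, P4=2, P5=1, P6=6)
step 3: fire t3:  (P0=3, P1=0, P2=0, P3=3, P4=2, P5=1, P6=6) → (P0=3, P1=0, P2=0, P3=2, P4=2, P5=1, P6=7)
step 4: fire t1:  (P0=3, P1=0, P2=0, P3=2, P4=2, P5=1, P6=7) → (P0=0, P1=0, P2=0, P3=2, P4=4, P5=0, P6=7)

(P0=0, P1=0, P2=0, P3=2, P4=4, P5=0, P6=7)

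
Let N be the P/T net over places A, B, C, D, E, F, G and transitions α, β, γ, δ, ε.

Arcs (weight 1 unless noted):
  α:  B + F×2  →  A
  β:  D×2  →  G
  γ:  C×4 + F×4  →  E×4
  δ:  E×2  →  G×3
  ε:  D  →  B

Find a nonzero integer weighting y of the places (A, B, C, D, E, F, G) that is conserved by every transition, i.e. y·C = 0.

Incidence matrix C (rows=places, cols=transitions):
        α    β    γ    δ    ε
    A   1    0    0    0    0
    B  -1    0    0    0    1
    C   0    0   -4    0    0
    D   0   -2    0    0   -1
    E   0    0    4   -2    0
    F  -2    0   -4    0    0
    G   0    1    0    3    0

Candidate y = [2, 0, -1, 0, 0, 1, 0]; check y·C column-wise:
  col α: 2·1 + 0·-1 + -1·0 + 1·-2 = 0
  col β: 2·0 + -1·0 + 0·-2 + 1·0 + 0·1 = 0
  col γ: 2·0 + -1·-4 + 0·4 + 1·-4 = 0
  col δ: 2·0 + -1·0 + 0·-2 + 1·0 + 0·3 = 0
  col ε: 2·0 + 0·1 + -1·0 + 0·-1 + 1·0 = 0

y = (A:2, B:0, C:-1, D:0, E:0, F:1, G:0)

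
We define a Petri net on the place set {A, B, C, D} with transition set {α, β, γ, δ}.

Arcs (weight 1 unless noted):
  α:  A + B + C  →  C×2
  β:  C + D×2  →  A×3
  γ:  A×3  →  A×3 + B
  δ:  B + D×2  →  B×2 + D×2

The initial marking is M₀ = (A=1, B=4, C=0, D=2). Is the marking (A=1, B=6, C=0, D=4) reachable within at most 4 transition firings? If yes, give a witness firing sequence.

depth 0: 1 marking
depth 1: 2 markings reached so far
depth 2: 3 markings reached so far
depth 3: 4 markings reached so far
depth 4: 5 markings reached so far
target is not among the 5 markings reachable within 4 steps

NO — not reachable within 4 firings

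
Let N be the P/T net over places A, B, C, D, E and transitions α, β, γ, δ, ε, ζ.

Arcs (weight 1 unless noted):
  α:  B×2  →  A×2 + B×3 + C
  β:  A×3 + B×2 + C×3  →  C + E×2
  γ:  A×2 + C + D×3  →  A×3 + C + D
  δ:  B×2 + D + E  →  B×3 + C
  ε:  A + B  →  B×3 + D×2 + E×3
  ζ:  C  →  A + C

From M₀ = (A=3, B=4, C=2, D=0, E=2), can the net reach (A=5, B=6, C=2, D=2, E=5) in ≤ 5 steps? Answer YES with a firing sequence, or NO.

step 1: fire ε:  (A=3, B=4, C=2, D=0, E=2) → (A=2, B=6, C=2, D=2, E=5)
step 2: fire ζ:  (A=2, B=6, C=2, D=2, E=5) → (A=3, B=6, C=2, D=2, E=5)
step 3: fire ζ:  (A=3, B=6, C=2, D=2, E=5) → (A=4, B=6, C=2, D=2, E=5)
step 4: fire ζ:  (A=4, B=6, C=2, D=2, E=5) → (A=5, B=6, C=2, D=2, E=5)

YES — reachable via ⟨ε, ζ, ζ, ζ⟩ (4 firings)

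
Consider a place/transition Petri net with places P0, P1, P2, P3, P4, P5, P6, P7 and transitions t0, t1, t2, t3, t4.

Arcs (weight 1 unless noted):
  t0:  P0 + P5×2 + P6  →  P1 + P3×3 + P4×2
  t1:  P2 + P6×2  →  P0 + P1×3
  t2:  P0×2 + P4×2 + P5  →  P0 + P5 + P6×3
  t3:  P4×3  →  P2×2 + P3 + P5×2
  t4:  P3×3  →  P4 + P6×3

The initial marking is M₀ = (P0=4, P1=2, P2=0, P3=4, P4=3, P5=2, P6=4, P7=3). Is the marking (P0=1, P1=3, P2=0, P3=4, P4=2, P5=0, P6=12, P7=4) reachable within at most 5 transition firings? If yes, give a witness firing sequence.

depth 0: 1 marking
depth 1: 5 markings reached so far
depth 2: 11 markings reached so far
depth 3: 20 markings reached so far
depth 4: 32 markings reached so far
depth 5: 47 markings reached so far
target is not among the 47 markings reachable within 5 steps

NO — not reachable within 5 firings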